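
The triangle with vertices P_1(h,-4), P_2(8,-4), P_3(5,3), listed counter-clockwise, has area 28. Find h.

Write out the shoelace sum; only the two edges meeting at P_1 involve h:
2·Area = [(5·(-4) − h·3) + (h·(-4) − 8·(-4))] + 44
       = -7·h + 56 = 56
⇒ h = 0.

0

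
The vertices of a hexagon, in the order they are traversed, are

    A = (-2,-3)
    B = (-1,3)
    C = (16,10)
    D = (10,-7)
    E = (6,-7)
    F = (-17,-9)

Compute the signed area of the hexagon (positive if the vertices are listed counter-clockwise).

-223.5

Σ = (-9) + (-58) + (-212) + (-28) + (-173) + (33) = -447
Signed area = Σ/2 = -223.5 (negative ⇒ clockwise traversal).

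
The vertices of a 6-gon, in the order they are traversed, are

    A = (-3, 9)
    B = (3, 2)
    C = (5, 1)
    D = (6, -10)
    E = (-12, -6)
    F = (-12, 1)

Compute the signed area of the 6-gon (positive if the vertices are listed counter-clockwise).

-220.5

Σ = (-33) + (-7) + (-56) + (-156) + (-84) + (-105) = -441
Signed area = Σ/2 = -220.5 (negative ⇒ clockwise traversal).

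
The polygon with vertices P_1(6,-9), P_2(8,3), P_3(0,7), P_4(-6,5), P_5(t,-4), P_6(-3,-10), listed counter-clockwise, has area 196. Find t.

Write out the shoelace sum; only the two edges meeting at P_5 involve t:
2·Area = [((-6)·(-4) − t·5) + (t·(-10) − (-3)·(-4))] + 275
       = -15·t + 287 = 392
⇒ t = -7.

-7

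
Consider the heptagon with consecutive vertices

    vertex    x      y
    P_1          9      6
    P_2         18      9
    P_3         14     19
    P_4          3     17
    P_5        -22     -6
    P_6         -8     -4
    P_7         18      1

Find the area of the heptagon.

Σ = (-27) + (216) + (181) + (356) + (40) + (64) + (99) = 929
Area = |Σ|/2 = 464.5.

464.5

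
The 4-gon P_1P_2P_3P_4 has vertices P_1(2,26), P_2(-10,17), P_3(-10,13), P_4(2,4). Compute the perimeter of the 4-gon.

|P_1P_2| = √((-12)² + (-9)²) = √225 = 15
|P_2P_3| = √((0)² + (-4)²) = √16 = 4
|P_3P_4| = √((12)² + (-9)²) = √225 = 15
|P_4P_1| = √((0)² + (22)²) = √484 = 22
Perimeter = 15 + 4 + 15 + 22 = 56.

56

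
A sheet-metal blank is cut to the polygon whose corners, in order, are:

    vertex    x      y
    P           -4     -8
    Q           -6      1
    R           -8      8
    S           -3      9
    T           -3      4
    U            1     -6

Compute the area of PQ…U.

P→Q: (-4)(1) − (-6)(-8) = -52
Q→R: (-6)(8) − (-8)(1) = -40
R→S: (-8)(9) − (-3)(8) = -48
S→T: (-3)(4) − (-3)(9) = 15
T→U: (-3)(-6) − (1)(4) = 14
U→P: (1)(-8) − (-4)(-6) = -32
Σ = -143
Area = |Σ|/2 = 71.5.

71.5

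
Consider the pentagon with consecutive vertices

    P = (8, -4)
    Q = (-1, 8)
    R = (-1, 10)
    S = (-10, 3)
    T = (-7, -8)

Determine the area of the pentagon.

174

Σ = (60) + (-2) + (97) + (101) + (92) = 348
Area = |Σ|/2 = 174.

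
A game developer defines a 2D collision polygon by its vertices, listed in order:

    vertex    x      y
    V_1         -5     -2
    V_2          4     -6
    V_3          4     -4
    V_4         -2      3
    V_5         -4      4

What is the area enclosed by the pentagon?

Apply the shoelace (surveyor's) formula: 2A = Σ (x_i·y_{i+1} − x_{i+1}·y_i), indices taken mod 5.
V_1→V_2: (-5)(-6) − (4)(-2) = 38
V_2→V_3: (4)(-4) − (4)(-6) = 8
V_3→V_4: (4)(3) − (-2)(-4) = 4
V_4→V_5: (-2)(4) − (-4)(3) = 4
V_5→V_1: (-4)(-2) − (-5)(4) = 28
Σ = 82
Area = |Σ|/2 = 41.

41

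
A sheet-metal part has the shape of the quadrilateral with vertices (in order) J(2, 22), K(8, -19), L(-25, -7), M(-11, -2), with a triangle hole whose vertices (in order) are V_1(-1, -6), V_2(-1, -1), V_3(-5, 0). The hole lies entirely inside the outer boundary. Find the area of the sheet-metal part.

495

Outer boundary:
Apply Gauss's area formula: 2A = Σ (x_i·y_{i+1} − x_{i+1}·y_i), indices taken mod 4.
Σ = (-214) + (-531) + (-27) + (-238) = -1010
Area = |Σ|/2 = 505.
Hole:
Apply the shoelace formula: 2A = Σ (x_i·y_{i+1} − x_{i+1}·y_i), indices taken mod 3.
Σ = (-5) + (-5) + (30) = 20
Area = |Σ|/2 = 10.
Net area = 505 − 10 = 495.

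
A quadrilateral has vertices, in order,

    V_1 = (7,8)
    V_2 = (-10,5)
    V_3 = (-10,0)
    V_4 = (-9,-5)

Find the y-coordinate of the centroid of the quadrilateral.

692/267

Apply the surveyor's formula. First the cross-terms c_i = x_i·y_{i+1} − x_{i+1}·y_i:
  115, 50, 50, -37  ⇒  2A = 178, A = 89.
Then Σ (y_i + y_{i+1})·c_i = 1384, so ȳ = 1384 / (6·89) = 692/267.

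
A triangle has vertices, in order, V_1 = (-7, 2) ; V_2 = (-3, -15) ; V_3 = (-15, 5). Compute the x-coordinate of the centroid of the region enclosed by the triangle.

-25/3

Apply the surveyor's formula. First the cross-terms c_i = x_i·y_{i+1} − x_{i+1}·y_i:
  111, -240, 5  ⇒  2A = -124, A = -62.
Then Σ (x_i + x_{i+1})·c_i = 3100, so x̄ = 3100 / (6·(-62)) = -25/3.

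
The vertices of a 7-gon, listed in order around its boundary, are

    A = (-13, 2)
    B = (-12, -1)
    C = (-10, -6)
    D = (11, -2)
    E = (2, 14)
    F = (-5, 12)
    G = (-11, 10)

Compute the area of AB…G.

Apply the surveyor's formula: 2A = Σ (x_i·y_{i+1} − x_{i+1}·y_i), indices taken mod 7.
A→B: (-13)(-1) − (-12)(2) = 37
B→C: (-12)(-6) − (-10)(-1) = 62
C→D: (-10)(-2) − (11)(-6) = 86
D→E: (11)(14) − (2)(-2) = 158
E→F: (2)(12) − (-5)(14) = 94
F→G: (-5)(10) − (-11)(12) = 82
G→A: (-11)(2) − (-13)(10) = 108
Σ = 627
Area = |Σ|/2 = 313.5.

313.5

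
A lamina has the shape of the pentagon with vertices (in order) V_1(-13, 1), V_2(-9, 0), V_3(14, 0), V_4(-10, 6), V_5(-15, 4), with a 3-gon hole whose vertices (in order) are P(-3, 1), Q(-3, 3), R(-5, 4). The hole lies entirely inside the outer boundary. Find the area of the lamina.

88

Outer boundary:
Apply the shoelace (surveyor's) formula: 2A = Σ (x_i·y_{i+1} − x_{i+1}·y_i), indices taken mod 5.
Cross-terms: 9, 0, 84, 50, 37  ⇒  Σ = 180
Area = |Σ|/2 = 90.
Hole:
Apply the surveyor's formula: 2A = Σ (x_i·y_{i+1} − x_{i+1}·y_i), indices taken mod 3.
Cross-terms: -6, 3, 7  ⇒  Σ = 4
Area = |Σ|/2 = 2.
Net area = 90 − 2 = 88.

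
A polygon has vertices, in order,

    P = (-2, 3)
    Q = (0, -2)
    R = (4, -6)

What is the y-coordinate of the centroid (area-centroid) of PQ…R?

-5/3

Apply the surveyor's formula. First the cross-terms c_i = x_i·y_{i+1} − x_{i+1}·y_i:
  4, 8, 0  ⇒  2A = 12, A = 6.
Then Σ (y_i + y_{i+1})·c_i = -60, so ȳ = -60 / (6·6) = -5/3.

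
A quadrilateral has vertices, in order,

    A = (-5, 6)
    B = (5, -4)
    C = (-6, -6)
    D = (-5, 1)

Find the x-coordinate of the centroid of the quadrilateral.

-28/15

Apply the shoelace (surveyor's) formula. First the cross-terms c_i = x_i·y_{i+1} − x_{i+1}·y_i:
  -10, -54, -36, -25  ⇒  2A = -125, A = -62.5.
Then Σ (x_i + x_{i+1})·c_i = 700, so x̄ = 700 / (6·(-62.5)) = -28/15.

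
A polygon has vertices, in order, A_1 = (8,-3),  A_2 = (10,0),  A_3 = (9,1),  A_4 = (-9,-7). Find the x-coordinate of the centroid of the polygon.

Apply the shoelace formula. First the cross-terms c_i = x_i·y_{i+1} − x_{i+1}·y_i:
  30, 10, -54, 83  ⇒  2A = 69, A = 34.5.
Then Σ (x_i + x_{i+1})·c_i = 647, so x̄ = 647 / (6·34.5) = 647/207.

647/207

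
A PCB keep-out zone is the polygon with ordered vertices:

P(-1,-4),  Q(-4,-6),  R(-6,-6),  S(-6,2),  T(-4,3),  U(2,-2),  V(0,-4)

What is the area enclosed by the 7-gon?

45

P→Q: (-1)(-6) − (-4)(-4) = -10
Q→R: (-4)(-6) − (-6)(-6) = -12
R→S: (-6)(2) − (-6)(-6) = -48
S→T: (-6)(3) − (-4)(2) = -10
T→U: (-4)(-2) − (2)(3) = 2
U→V: (2)(-4) − (0)(-2) = -8
V→P: (0)(-4) − (-1)(-4) = -4
Σ = -90
Area = |Σ|/2 = 45.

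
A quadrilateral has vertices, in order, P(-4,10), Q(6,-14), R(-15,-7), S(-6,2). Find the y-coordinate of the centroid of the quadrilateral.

Apply the shoelace (surveyor's) formula. First the cross-terms c_i = x_i·y_{i+1} − x_{i+1}·y_i:
  -4, -252, -72, -52  ⇒  2A = -380, A = -190.
Then Σ (y_i + y_{i+1})·c_i = 5044, so ȳ = 5044 / (6·(-190)) = -1261/285.

-1261/285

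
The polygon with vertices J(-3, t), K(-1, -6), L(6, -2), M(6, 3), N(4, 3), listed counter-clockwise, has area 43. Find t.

-3

Write out the shoelace sum; only the two edges meeting at J involve t:
2·Area = [(4·t − (-3)·3) + ((-3)·(-6) − (-1)·t)] + 74
       = 5·t + 101 = 86
⇒ t = -3.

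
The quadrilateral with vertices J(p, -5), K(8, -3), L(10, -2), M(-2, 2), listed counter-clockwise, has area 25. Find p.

6

The doubled signed area Σ (x_i y_{i+1} − x_{i+1} y_i) is linear in p.
With p=0 it equals 80; the coefficient of p is -5 (from the two edges through J).
So -5·p + 80 = 2·25 = 50 ⇒ p = 6.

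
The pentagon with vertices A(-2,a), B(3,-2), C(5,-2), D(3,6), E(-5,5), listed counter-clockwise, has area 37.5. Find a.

Write out the shoelace sum; only the two edges meeting at A involve a:
2·Area = [((-5)·a − (-2)·5) + ((-2)·(-2) − 3·a)] + 85
       = -8·a + 99 = 75
⇒ a = 3.

3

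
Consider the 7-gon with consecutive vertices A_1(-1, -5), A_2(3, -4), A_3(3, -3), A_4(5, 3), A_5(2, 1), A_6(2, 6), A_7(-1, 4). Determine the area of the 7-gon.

Apply the surveyor's formula: 2A = Σ (x_i·y_{i+1} − x_{i+1}·y_i), indices taken mod 7.
Σ = (19) + (3) + (24) + (-1) + (10) + (14) + (9) = 78
Area = |Σ|/2 = 39.

39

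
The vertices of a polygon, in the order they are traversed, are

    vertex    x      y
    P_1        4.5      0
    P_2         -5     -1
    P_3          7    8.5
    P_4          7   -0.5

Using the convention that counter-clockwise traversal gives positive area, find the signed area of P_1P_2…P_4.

Apply the shoelace formula: 2A = Σ (x_i·y_{i+1} − x_{i+1}·y_i), indices taken mod 4.
Cross-terms: -4.5, -35.5, -63, 2.25  ⇒  Σ = -100.75
Signed area = Σ/2 = -50.375 (negative ⇒ clockwise traversal).

-50.375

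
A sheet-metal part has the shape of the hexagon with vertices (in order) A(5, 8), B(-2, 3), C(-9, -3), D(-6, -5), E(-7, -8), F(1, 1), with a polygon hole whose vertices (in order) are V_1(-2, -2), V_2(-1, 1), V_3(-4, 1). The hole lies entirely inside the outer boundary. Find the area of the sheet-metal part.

49.5

Outer boundary:
Apply the shoelace (surveyor's) formula: 2A = Σ (x_i·y_{i+1} − x_{i+1}·y_i), indices taken mod 6.
A→B: (5)(3) − (-2)(8) = 31
B→C: (-2)(-3) − (-9)(3) = 33
C→D: (-9)(-5) − (-6)(-3) = 27
D→E: (-6)(-8) − (-7)(-5) = 13
E→F: (-7)(1) − (1)(-8) = 1
F→A: (1)(8) − (5)(1) = 3
Σ = 108
Area = |Σ|/2 = 54.
Hole:
Apply the shoelace formula: 2A = Σ (x_i·y_{i+1} − x_{i+1}·y_i), indices taken mod 3.
Σ = (-4) + (3) + (10) = 9
Area = |Σ|/2 = 4.5.
Net area = 54 − 4.5 = 49.5.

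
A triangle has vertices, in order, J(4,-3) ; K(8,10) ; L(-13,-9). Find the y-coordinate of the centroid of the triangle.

Apply the shoelace formula. First the cross-terms c_i = x_i·y_{i+1} − x_{i+1}·y_i:
  64, 58, 75  ⇒  2A = 197, A = 98.5.
Then Σ (y_i + y_{i+1})·c_i = -394, so ȳ = -394 / (6·98.5) = -2/3.

-2/3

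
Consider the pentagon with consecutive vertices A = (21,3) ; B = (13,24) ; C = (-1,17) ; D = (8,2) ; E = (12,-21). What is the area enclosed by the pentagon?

428.5

Apply the shoelace (surveyor's) formula: 2A = Σ (x_i·y_{i+1} − x_{i+1}·y_i), indices taken mod 5.
Cross-terms: 465, 245, -138, -192, 477  ⇒  Σ = 857
Area = |Σ|/2 = 428.5.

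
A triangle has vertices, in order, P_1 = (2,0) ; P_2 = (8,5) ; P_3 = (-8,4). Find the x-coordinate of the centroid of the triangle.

2/3

Apply the shoelace formula. First the cross-terms c_i = x_i·y_{i+1} − x_{i+1}·y_i:
  10, 72, -8  ⇒  2A = 74, A = 37.
Then Σ (x_i + x_{i+1})·c_i = 148, so x̄ = 148 / (6·37) = 2/3.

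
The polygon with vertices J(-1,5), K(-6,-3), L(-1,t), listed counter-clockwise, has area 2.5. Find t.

Write out the shoelace sum; only the two edges meeting at L involve t:
2·Area = [((-6)·t − (-1)·(-3)) + ((-1)·5 − (-1)·t)] + 33
       = -5·t + 25 = 5
⇒ t = 4.

4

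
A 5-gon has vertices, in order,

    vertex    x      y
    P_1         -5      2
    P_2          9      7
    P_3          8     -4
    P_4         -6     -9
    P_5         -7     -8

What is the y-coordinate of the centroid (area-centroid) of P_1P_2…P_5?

Apply the shoelace (surveyor's) formula. First the cross-terms c_i = x_i·y_{i+1} − x_{i+1}·y_i:
  -53, -92, -96, -15, -54  ⇒  2A = -310, A = -155.
Then Σ (y_i + y_{i+1})·c_i = 1074, so ȳ = 1074 / (6·(-155)) = -179/155.

-179/155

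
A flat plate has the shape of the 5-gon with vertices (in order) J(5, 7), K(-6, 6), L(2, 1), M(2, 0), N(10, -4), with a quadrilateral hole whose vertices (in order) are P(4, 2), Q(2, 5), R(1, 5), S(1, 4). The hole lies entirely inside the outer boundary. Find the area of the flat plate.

Outer boundary:
Apply the shoelace (surveyor's) formula: 2A = Σ (x_i·y_{i+1} − x_{i+1}·y_i), indices taken mod 5.
Σ = (72) + (-18) + (-2) + (-8) + (90) = 134
Area = |Σ|/2 = 67.
Hole:
P→Q: (4)(5) − (2)(2) = 16
Q→R: (2)(5) − (1)(5) = 5
R→S: (1)(4) − (1)(5) = -1
S→P: (1)(2) − (4)(4) = -14
Σ = 6
Area = |Σ|/2 = 3.
Net area = 67 − 3 = 64.

64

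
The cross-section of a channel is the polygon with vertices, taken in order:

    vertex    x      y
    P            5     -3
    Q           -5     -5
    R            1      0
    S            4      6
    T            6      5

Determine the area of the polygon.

Apply the shoelace (surveyor's) formula: 2A = Σ (x_i·y_{i+1} − x_{i+1}·y_i), indices taken mod 5.
P→Q: (5)(-5) − (-5)(-3) = -40
Q→R: (-5)(0) − (1)(-5) = 5
R→S: (1)(6) − (4)(0) = 6
S→T: (4)(5) − (6)(6) = -16
T→P: (6)(-3) − (5)(5) = -43
Σ = -88
Area = |Σ|/2 = 44.

44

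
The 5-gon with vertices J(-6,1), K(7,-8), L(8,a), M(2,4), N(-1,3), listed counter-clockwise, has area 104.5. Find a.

9

Write out the shoelace sum; only the two edges meeting at L involve a:
2·Area = [(7·a − 8·(-8)) + (8·4 − 2·a)] + 68
       = 5·a + 164 = 209
⇒ a = 9.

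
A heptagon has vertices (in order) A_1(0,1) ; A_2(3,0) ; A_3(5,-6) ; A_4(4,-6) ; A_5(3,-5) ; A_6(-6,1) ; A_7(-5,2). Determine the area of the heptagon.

34

Apply the surveyor's formula: 2A = Σ (x_i·y_{i+1} − x_{i+1}·y_i), indices taken mod 7.
Σ = (-3) + (-18) + (-6) + (-2) + (-27) + (-7) + (-5) = -68
Area = |Σ|/2 = 34.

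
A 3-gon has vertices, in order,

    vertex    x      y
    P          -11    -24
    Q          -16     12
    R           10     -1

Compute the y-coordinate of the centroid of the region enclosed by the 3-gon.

-13/3

Apply the shoelace (surveyor's) formula. First the cross-terms c_i = x_i·y_{i+1} − x_{i+1}·y_i:
  -516, -104, -251  ⇒  2A = -871, A = -435.5.
Then Σ (y_i + y_{i+1})·c_i = 11323, so ȳ = 11323 / (6·(-435.5)) = -13/3.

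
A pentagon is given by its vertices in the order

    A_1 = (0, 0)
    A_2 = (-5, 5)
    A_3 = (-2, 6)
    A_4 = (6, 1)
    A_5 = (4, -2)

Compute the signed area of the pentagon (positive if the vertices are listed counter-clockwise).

-37

Cross-terms: 0, -20, -38, -16, 0  ⇒  Σ = -74
Signed area = Σ/2 = -37 (negative ⇒ clockwise traversal).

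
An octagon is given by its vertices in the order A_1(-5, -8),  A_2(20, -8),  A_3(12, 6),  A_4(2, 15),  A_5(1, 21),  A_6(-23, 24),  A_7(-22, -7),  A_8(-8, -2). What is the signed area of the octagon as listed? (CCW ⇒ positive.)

Apply the shoelace (surveyor's) formula: 2A = Σ (x_i·y_{i+1} − x_{i+1}·y_i), indices taken mod 8.
Cross-terms: 200, 216, 168, 27, 507, 689, -12, 54  ⇒  Σ = 1849
Signed area = Σ/2 = 924.5 (positive ⇒ counter-clockwise traversal).

924.5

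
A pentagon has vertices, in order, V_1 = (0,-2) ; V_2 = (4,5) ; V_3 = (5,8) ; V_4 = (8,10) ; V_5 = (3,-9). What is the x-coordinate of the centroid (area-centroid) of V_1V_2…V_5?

Apply the surveyor's formula. First the cross-terms c_i = x_i·y_{i+1} − x_{i+1}·y_i:
  8, 7, -14, -102, -6  ⇒  2A = -107, A = -53.5.
Then Σ (x_i + x_{i+1})·c_i = -1227, so x̄ = -1227 / (6·(-53.5)) = 409/107.

409/107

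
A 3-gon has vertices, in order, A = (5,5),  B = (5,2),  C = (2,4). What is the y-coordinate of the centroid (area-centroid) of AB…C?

11/3

Apply Gauss's area formula. First the cross-terms c_i = x_i·y_{i+1} − x_{i+1}·y_i:
  -15, 16, -10  ⇒  2A = -9, A = -4.5.
Then Σ (y_i + y_{i+1})·c_i = -99, so ȳ = -99 / (6·(-4.5)) = 11/3.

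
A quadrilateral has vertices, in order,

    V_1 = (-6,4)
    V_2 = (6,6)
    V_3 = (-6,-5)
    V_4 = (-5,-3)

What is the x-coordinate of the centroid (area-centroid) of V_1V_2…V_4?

-5/3

Apply Gauss's area formula. First the cross-terms c_i = x_i·y_{i+1} − x_{i+1}·y_i:
  -60, 6, -7, -38  ⇒  2A = -99, A = -49.5.
Then Σ (x_i + x_{i+1})·c_i = 495, so x̄ = 495 / (6·(-49.5)) = -5/3.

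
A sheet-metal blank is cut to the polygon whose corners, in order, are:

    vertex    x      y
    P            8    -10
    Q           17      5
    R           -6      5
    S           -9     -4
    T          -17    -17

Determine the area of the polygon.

Apply the surveyor's formula: 2A = Σ (x_i·y_{i+1} − x_{i+1}·y_i), indices taken mod 5.
Σ = (210) + (115) + (69) + (85) + (306) = 785
Area = |Σ|/2 = 392.5.

392.5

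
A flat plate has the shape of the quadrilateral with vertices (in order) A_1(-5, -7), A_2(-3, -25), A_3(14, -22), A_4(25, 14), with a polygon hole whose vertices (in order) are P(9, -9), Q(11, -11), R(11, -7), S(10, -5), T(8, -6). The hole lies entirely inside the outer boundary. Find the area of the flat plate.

Outer boundary:
Apply the shoelace (surveyor's) formula: 2A = Σ (x_i·y_{i+1} − x_{i+1}·y_i), indices taken mod 4.
Σ = (104) + (416) + (746) + (-105) = 1161
Area = |Σ|/2 = 580.5.
Hole:
Apply the shoelace formula: 2A = Σ (x_i·y_{i+1} − x_{i+1}·y_i), indices taken mod 5.
P→Q: (9)(-11) − (11)(-9) = 0
Q→R: (11)(-7) − (11)(-11) = 44
R→S: (11)(-5) − (10)(-7) = 15
S→T: (10)(-6) − (8)(-5) = -20
T→P: (8)(-9) − (9)(-6) = -18
Σ = 21
Area = |Σ|/2 = 10.5.
Net area = 580.5 − 10.5 = 570.

570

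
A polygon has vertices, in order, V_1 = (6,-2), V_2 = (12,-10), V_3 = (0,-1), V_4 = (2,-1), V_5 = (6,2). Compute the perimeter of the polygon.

36

|V_1V_2| = √((6)² + (-8)²) = √100 = 10
|V_2V_3| = √((-12)² + (9)²) = √225 = 15
|V_3V_4| = √((2)² + (0)²) = √4 = 2
|V_4V_5| = √((4)² + (3)²) = √25 = 5
|V_5V_1| = √((0)² + (-4)²) = √16 = 4
Perimeter = 10 + 15 + 2 + 5 + 4 = 36.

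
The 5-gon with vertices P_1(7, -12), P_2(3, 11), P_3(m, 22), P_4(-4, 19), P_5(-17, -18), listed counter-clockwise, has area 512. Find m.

4

Write out the shoelace sum; only the two edges meeting at P_3 involve m:
2·Area = [(3·22 − m·11) + (m·19 − (-4)·22)] + 838
       = 8·m + 992 = 1024
⇒ m = 4.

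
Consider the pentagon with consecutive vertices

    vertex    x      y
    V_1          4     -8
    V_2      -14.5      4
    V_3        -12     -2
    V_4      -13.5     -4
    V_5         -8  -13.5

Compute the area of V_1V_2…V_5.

Σ = (-100) + (77) + (21) + (150.25) + (118) = 266.25
Area = |Σ|/2 = 133.125.

133.125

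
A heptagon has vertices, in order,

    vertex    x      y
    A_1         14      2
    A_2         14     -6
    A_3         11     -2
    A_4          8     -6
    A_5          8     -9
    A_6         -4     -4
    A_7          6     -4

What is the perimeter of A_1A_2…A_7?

54

|A_1A_2| = √((0)² + (-8)²) = √64 = 8
|A_2A_3| = √((-3)² + (4)²) = √25 = 5
|A_3A_4| = √((-3)² + (-4)²) = √25 = 5
|A_4A_5| = √((0)² + (-3)²) = √9 = 3
|A_5A_6| = √((-12)² + (5)²) = √169 = 13
|A_6A_7| = √((10)² + (0)²) = √100 = 10
|A_7A_1| = √((8)² + (6)²) = √100 = 10
Perimeter = 8 + 5 + 5 + 3 + 13 + 10 + 10 = 54.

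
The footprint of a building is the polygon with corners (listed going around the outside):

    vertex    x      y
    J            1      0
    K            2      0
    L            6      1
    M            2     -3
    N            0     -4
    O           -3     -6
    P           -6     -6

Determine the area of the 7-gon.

Apply Gauss's area formula: 2A = Σ (x_i·y_{i+1} − x_{i+1}·y_i), indices taken mod 7.
J→K: (1)(0) − (2)(0) = 0
K→L: (2)(1) − (6)(0) = 2
L→M: (6)(-3) − (2)(1) = -20
M→N: (2)(-4) − (0)(-3) = -8
N→O: (0)(-6) − (-3)(-4) = -12
O→P: (-3)(-6) − (-6)(-6) = -18
P→J: (-6)(0) − (1)(-6) = 6
Σ = -50
Area = |Σ|/2 = 25.

25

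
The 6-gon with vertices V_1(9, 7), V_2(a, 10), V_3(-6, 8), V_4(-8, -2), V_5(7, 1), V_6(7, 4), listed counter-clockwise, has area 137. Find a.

8

The doubled signed area Σ (x_i y_{i+1} − x_{i+1} y_i) is linear in a.
With a=0 it equals 266; the coefficient of a is 1 (from the two edges through V_2).
So 1·a + 266 = 2·137 = 274 ⇒ a = 8.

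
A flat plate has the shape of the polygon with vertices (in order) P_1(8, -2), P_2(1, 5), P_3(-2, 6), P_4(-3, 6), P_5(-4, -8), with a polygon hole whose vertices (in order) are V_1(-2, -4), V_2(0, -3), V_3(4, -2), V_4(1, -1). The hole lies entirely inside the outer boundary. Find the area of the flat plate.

87

Outer boundary:
P_1→P_2: (8)(5) − (1)(-2) = 42
P_2→P_3: (1)(6) − (-2)(5) = 16
P_3→P_4: (-2)(6) − (-3)(6) = 6
P_4→P_5: (-3)(-8) − (-4)(6) = 48
P_5→P_1: (-4)(-2) − (8)(-8) = 72
Σ = 184
Area = |Σ|/2 = 92.
Hole:
Apply the shoelace formula: 2A = Σ (x_i·y_{i+1} − x_{i+1}·y_i), indices taken mod 4.
Cross-terms: 6, 12, -2, -6  ⇒  Σ = 10
Area = |Σ|/2 = 5.
Net area = 92 − 5 = 87.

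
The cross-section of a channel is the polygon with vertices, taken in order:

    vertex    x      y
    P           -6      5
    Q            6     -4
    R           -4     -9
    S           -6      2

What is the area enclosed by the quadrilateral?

78

P→Q: (-6)(-4) − (6)(5) = -6
Q→R: (6)(-9) − (-4)(-4) = -70
R→S: (-4)(2) − (-6)(-9) = -62
S→P: (-6)(5) − (-6)(2) = -18
Σ = -156
Area = |Σ|/2 = 78.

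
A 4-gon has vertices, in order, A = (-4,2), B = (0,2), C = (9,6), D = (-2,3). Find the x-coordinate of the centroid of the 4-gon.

95/63

Apply the shoelace (surveyor's) formula. First the cross-terms c_i = x_i·y_{i+1} − x_{i+1}·y_i:
  -8, -18, 39, 8  ⇒  2A = 21, A = 10.5.
Then Σ (x_i + x_{i+1})·c_i = 95, so x̄ = 95 / (6·10.5) = 95/63.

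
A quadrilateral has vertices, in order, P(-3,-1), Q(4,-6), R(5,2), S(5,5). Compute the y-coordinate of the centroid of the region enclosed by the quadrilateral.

Apply the surveyor's formula. First the cross-terms c_i = x_i·y_{i+1} − x_{i+1}·y_i:
  22, 38, 15, 10  ⇒  2A = 85, A = 42.5.
Then Σ (y_i + y_{i+1})·c_i = -161, so ȳ = -161 / (6·42.5) = -161/255.

-161/255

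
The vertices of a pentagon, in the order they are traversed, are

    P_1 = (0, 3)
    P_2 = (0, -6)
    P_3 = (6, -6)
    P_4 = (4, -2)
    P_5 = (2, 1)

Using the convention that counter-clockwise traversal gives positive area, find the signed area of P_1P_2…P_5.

31

Apply the shoelace formula: 2A = Σ (x_i·y_{i+1} − x_{i+1}·y_i), indices taken mod 5.
Σ = (0) + (36) + (12) + (8) + (6) = 62
Signed area = Σ/2 = 31 (positive ⇒ counter-clockwise traversal).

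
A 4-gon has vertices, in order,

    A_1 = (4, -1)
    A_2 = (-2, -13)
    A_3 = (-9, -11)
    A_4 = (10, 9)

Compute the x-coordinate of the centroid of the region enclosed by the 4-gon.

-161/249

Apply the shoelace (surveyor's) formula. First the cross-terms c_i = x_i·y_{i+1} − x_{i+1}·y_i:
  -54, -95, 29, -46  ⇒  2A = -166, A = -83.
Then Σ (x_i + x_{i+1})·c_i = 322, so x̄ = 322 / (6·(-83)) = -161/249.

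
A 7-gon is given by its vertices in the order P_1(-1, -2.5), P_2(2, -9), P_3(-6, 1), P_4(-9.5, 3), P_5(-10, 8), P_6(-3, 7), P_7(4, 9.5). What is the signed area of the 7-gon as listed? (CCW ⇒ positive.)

Apply the shoelace (surveyor's) formula: 2A = Σ (x_i·y_{i+1} − x_{i+1}·y_i), indices taken mod 7.
Σ = (14) + (-52) + (-8.5) + (-46) + (-46) + (-56.5) + (-0.5) = -195.5
Signed area = Σ/2 = -97.75 (negative ⇒ clockwise traversal).

-97.75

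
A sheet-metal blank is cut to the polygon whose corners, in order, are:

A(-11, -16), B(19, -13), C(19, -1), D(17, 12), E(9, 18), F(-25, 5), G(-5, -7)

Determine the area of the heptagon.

Apply the shoelace (surveyor's) formula: 2A = Σ (x_i·y_{i+1} − x_{i+1}·y_i), indices taken mod 7.
Σ = (447) + (228) + (245) + (198) + (495) + (200) + (3) = 1816
Area = |Σ|/2 = 908.

908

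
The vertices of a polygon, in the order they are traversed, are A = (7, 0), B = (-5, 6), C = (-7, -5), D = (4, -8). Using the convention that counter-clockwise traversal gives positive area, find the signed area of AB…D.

A→B: (7)(6) − (-5)(0) = 42
B→C: (-5)(-5) − (-7)(6) = 67
C→D: (-7)(-8) − (4)(-5) = 76
D→A: (4)(0) − (7)(-8) = 56
Σ = 241
Signed area = Σ/2 = 120.5 (positive ⇒ counter-clockwise traversal).

120.5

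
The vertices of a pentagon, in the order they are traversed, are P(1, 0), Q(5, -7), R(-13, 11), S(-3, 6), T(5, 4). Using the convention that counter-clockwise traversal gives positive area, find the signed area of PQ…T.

Σ = (-7) + (-36) + (-45) + (-42) + (-4) = -134
Signed area = Σ/2 = -67 (negative ⇒ clockwise traversal).

-67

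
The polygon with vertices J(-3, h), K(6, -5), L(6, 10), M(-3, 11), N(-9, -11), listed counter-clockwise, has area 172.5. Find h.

-3

Write out the shoelace sum; only the two edges meeting at J involve h:
2·Area = [((-9)·h − (-3)·(-11)) + ((-3)·(-5) − 6·h)] + 318
       = -15·h + 300 = 345
⇒ h = -3.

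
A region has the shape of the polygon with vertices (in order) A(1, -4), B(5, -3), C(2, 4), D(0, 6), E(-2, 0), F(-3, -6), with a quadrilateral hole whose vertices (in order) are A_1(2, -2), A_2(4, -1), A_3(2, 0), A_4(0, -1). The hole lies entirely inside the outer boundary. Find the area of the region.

44.5

Outer boundary:
Apply the shoelace formula: 2A = Σ (x_i·y_{i+1} − x_{i+1}·y_i), indices taken mod 6.
Σ = (17) + (26) + (12) + (12) + (12) + (18) = 97
Area = |Σ|/2 = 48.5.
Hole:
Apply the surveyor's formula: 2A = Σ (x_i·y_{i+1} − x_{i+1}·y_i), indices taken mod 4.
Σ = (6) + (2) + (-2) + (2) = 8
Area = |Σ|/2 = 4.
Net area = 48.5 − 4 = 44.5.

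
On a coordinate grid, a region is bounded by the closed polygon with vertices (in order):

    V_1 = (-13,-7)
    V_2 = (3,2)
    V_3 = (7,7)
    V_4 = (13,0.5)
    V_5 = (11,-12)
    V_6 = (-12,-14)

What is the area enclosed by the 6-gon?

321.5

Σ = (-5) + (7) + (-87.5) + (-161.5) + (-298) + (-98) = -643
Area = |Σ|/2 = 321.5.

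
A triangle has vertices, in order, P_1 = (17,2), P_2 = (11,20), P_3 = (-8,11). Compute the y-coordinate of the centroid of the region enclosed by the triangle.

Apply the shoelace formula. First the cross-terms c_i = x_i·y_{i+1} − x_{i+1}·y_i:
  318, 281, -203  ⇒  2A = 396, A = 198.
Then Σ (y_i + y_{i+1})·c_i = 13068, so ȳ = 13068 / (6·198) = 11.

11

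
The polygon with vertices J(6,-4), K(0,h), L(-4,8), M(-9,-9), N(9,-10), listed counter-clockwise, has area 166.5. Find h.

3

The doubled signed area Σ (x_i y_{i+1} − x_{i+1} y_i) is linear in h.
With h=0 it equals 303; the coefficient of h is 10 (from the two edges through K).
So 10·h + 303 = 2·166.5 = 333 ⇒ h = 3.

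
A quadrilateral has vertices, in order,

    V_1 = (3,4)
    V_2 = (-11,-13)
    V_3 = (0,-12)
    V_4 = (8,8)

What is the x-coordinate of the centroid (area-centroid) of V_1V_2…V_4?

Apply the shoelace formula. First the cross-terms c_i = x_i·y_{i+1} − x_{i+1}·y_i:
  5, 132, 96, 8  ⇒  2A = 241, A = 120.5.
Then Σ (x_i + x_{i+1})·c_i = -636, so x̄ = -636 / (6·120.5) = -212/241.

-212/241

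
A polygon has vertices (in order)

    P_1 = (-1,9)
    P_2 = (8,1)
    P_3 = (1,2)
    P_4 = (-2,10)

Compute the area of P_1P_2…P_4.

Apply the shoelace formula: 2A = Σ (x_i·y_{i+1} − x_{i+1}·y_i), indices taken mod 4.
Cross-terms: -73, 15, 14, -8  ⇒  Σ = -52
Area = |Σ|/2 = 26.

26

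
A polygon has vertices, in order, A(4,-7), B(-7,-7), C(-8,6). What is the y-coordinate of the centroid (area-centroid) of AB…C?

-8/3

Apply the shoelace formula. First the cross-terms c_i = x_i·y_{i+1} − x_{i+1}·y_i:
  -77, -98, 32  ⇒  2A = -143, A = -71.5.
Then Σ (y_i + y_{i+1})·c_i = 1144, so ȳ = 1144 / (6·(-71.5)) = -8/3.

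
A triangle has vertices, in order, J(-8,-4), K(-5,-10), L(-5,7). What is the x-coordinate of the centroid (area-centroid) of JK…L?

-6

Apply the shoelace formula. First the cross-terms c_i = x_i·y_{i+1} − x_{i+1}·y_i:
  60, -85, 76  ⇒  2A = 51, A = 25.5.
Then Σ (x_i + x_{i+1})·c_i = -918, so x̄ = -918 / (6·25.5) = -6.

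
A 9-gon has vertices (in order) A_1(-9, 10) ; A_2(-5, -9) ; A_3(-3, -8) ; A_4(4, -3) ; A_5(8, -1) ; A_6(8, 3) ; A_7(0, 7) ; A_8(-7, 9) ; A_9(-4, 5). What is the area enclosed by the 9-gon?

174

Σ = (131) + (13) + (41) + (20) + (32) + (56) + (49) + (1) + (5) = 348
Area = |Σ|/2 = 174.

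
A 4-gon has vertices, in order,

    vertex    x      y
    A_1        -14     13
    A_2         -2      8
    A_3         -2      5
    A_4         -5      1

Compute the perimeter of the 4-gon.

|A_1A_2| = √((12)² + (-5)²) = √169 = 13
|A_2A_3| = √((0)² + (-3)²) = √9 = 3
|A_3A_4| = √((-3)² + (-4)²) = √25 = 5
|A_4A_1| = √((-9)² + (12)²) = √225 = 15
Perimeter = 13 + 3 + 5 + 15 = 36.

36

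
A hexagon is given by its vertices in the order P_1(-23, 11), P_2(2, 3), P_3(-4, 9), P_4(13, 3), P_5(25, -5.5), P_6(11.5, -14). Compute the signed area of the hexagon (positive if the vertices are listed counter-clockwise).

-409.375

Apply the shoelace (surveyor's) formula: 2A = Σ (x_i·y_{i+1} − x_{i+1}·y_i), indices taken mod 6.
Σ = (-91) + (30) + (-129) + (-146.5) + (-286.75) + (-195.5) = -818.75
Signed area = Σ/2 = -409.375 (negative ⇒ clockwise traversal).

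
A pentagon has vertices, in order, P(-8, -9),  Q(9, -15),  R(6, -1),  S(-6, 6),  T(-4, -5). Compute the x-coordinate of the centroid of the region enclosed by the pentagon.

Apply Gauss's area formula. First the cross-terms c_i = x_i·y_{i+1} − x_{i+1}·y_i:
  201, 81, 30, 54, -4  ⇒  2A = 362, A = 181.
Then Σ (x_i + x_{i+1})·c_i = 924, so x̄ = 924 / (6·181) = 154/181.

154/181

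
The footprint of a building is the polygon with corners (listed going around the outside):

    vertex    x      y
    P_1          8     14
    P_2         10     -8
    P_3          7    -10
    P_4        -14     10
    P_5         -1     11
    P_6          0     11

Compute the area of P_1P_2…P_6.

Apply Gauss's area formula: 2A = Σ (x_i·y_{i+1} − x_{i+1}·y_i), indices taken mod 6.
P_1→P_2: (8)(-8) − (10)(14) = -204
P_2→P_3: (10)(-10) − (7)(-8) = -44
P_3→P_4: (7)(10) − (-14)(-10) = -70
P_4→P_5: (-14)(11) − (-1)(10) = -144
P_5→P_6: (-1)(11) − (0)(11) = -11
P_6→P_1: (0)(14) − (8)(11) = -88
Σ = -561
Area = |Σ|/2 = 280.5.

280.5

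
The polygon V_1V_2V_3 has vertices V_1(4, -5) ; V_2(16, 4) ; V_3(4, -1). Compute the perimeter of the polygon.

|V_1V_2| = √((12)² + (9)²) = √225 = 15
|V_2V_3| = √((-12)² + (-5)²) = √169 = 13
|V_3V_1| = √((0)² + (-4)²) = √16 = 4
Perimeter = 15 + 13 + 4 = 32.

32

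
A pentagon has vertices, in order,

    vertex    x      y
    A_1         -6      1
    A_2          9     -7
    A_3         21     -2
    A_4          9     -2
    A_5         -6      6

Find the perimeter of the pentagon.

64

|A_1A_2| = √((15)² + (-8)²) = √289 = 17
|A_2A_3| = √((12)² + (5)²) = √169 = 13
|A_3A_4| = √((-12)² + (0)²) = √144 = 12
|A_4A_5| = √((-15)² + (8)²) = √289 = 17
|A_5A_1| = √((0)² + (-5)²) = √25 = 5
Perimeter = 17 + 13 + 12 + 17 + 5 = 64.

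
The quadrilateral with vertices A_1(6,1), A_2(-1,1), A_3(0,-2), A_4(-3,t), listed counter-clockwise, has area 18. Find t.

Write out the shoelace sum; only the two edges meeting at A_4 involve t:
2·Area = [(0·t − (-3)·(-2)) + ((-3)·1 − 6·t)] + 9
       = -6·t + 0 = 36
⇒ t = -6.

-6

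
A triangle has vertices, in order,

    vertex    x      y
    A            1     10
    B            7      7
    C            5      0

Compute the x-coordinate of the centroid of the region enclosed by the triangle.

13/3

Apply the surveyor's formula. First the cross-terms c_i = x_i·y_{i+1} − x_{i+1}·y_i:
  -63, -35, 50  ⇒  2A = -48, A = -24.
Then Σ (x_i + x_{i+1})·c_i = -624, so x̄ = -624 / (6·(-24)) = 13/3.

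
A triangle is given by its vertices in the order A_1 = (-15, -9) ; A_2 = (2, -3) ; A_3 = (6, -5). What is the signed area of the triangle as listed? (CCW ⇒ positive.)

-29

Cross-terms: 63, 8, -129  ⇒  Σ = -58
Signed area = Σ/2 = -29 (negative ⇒ clockwise traversal).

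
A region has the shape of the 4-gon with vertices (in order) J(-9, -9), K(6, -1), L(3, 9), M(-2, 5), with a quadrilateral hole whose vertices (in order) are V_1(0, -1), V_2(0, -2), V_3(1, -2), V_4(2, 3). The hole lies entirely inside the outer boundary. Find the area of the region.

Outer boundary:
Apply the shoelace (surveyor's) formula: 2A = Σ (x_i·y_{i+1} − x_{i+1}·y_i), indices taken mod 4.
J→K: (-9)(-1) − (6)(-9) = 63
K→L: (6)(9) − (3)(-1) = 57
L→M: (3)(5) − (-2)(9) = 33
M→J: (-2)(-9) − (-9)(5) = 63
Σ = 216
Area = |Σ|/2 = 108.
Hole:
Cross-terms: 0, 2, 7, -2  ⇒  Σ = 7
Area = |Σ|/2 = 3.5.
Net area = 108 − 3.5 = 104.5.

104.5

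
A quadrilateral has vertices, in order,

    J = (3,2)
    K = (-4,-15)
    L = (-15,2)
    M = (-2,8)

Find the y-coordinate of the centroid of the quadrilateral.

-5/3

Apply the surveyor's formula. First the cross-terms c_i = x_i·y_{i+1} − x_{i+1}·y_i:
  -37, -233, -116, -28  ⇒  2A = -414, A = -207.
Then Σ (y_i + y_{i+1})·c_i = 2070, so ȳ = 2070 / (6·(-207)) = -5/3.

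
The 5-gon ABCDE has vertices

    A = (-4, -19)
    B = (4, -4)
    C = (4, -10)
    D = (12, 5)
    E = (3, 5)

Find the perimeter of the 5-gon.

|AB| = √((8)² + (15)²) = √289 = 17
|BC| = √((0)² + (-6)²) = √36 = 6
|CD| = √((8)² + (15)²) = √289 = 17
|DE| = √((-9)² + (0)²) = √81 = 9
|EA| = √((-7)² + (-24)²) = √625 = 25
Perimeter = 17 + 6 + 17 + 9 + 25 = 74.

74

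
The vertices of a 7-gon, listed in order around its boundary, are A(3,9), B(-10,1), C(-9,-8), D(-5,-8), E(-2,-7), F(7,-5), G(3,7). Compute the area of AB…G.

Apply the shoelace formula: 2A = Σ (x_i·y_{i+1} − x_{i+1}·y_i), indices taken mod 7.
Σ = (93) + (89) + (32) + (19) + (59) + (64) + (6) = 362
Area = |Σ|/2 = 181.

181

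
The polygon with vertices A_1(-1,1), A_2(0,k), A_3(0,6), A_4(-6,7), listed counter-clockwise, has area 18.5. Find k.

0

The doubled signed area Σ (x_i y_{i+1} − x_{i+1} y_i) is linear in k.
With k=0 it equals 37; the coefficient of k is -1 (from the two edges through A_2).
So -1·k + 37 = 2·18.5 = 37 ⇒ k = 0.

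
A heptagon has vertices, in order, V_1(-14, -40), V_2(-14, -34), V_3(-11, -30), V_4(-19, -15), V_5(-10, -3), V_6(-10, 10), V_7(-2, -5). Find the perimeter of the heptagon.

|V_1V_2| = √((0)² + (6)²) = √36 = 6
|V_2V_3| = √((3)² + (4)²) = √25 = 5
|V_3V_4| = √((-8)² + (15)²) = √289 = 17
|V_4V_5| = √((9)² + (12)²) = √225 = 15
|V_5V_6| = √((0)² + (13)²) = √169 = 13
|V_6V_7| = √((8)² + (-15)²) = √289 = 17
|V_7V_1| = √((-12)² + (-35)²) = √1369 = 37
Perimeter = 6 + 5 + 17 + 15 + 13 + 17 + 37 = 110.

110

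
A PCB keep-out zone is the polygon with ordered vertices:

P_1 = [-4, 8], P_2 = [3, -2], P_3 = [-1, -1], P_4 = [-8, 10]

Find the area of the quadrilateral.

31.5

Apply Gauss's area formula: 2A = Σ (x_i·y_{i+1} − x_{i+1}·y_i), indices taken mod 4.
P_1→P_2: (-4)(-2) − (3)(8) = -16
P_2→P_3: (3)(-1) − (-1)(-2) = -5
P_3→P_4: (-1)(10) − (-8)(-1) = -18
P_4→P_1: (-8)(8) − (-4)(10) = -24
Σ = -63
Area = |Σ|/2 = 31.5.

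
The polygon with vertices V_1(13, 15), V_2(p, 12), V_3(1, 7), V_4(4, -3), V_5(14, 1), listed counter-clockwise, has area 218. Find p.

The doubled signed area Σ (x_i y_{i+1} − x_{i+1} y_i) is linear in p.
With p=0 it equals 356; the coefficient of p is -8 (from the two edges through V_2).
So -8·p + 356 = 2·218 = 436 ⇒ p = -10.

-10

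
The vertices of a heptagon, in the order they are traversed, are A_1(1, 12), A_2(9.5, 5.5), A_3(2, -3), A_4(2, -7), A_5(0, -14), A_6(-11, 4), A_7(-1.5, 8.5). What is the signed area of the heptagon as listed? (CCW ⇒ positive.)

-226

Apply Gauss's area formula: 2A = Σ (x_i·y_{i+1} − x_{i+1}·y_i), indices taken mod 7.
Cross-terms: -108.5, -39.5, -8, -28, -154, -87.5, -26.5  ⇒  Σ = -452
Signed area = Σ/2 = -226 (negative ⇒ clockwise traversal).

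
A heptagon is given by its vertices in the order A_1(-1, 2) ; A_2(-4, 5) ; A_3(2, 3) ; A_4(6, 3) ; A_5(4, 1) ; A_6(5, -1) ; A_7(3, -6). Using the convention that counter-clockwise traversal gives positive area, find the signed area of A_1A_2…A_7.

-36.5

Σ = (3) + (-22) + (-12) + (-6) + (-9) + (-27) + (0) = -73
Signed area = Σ/2 = -36.5 (negative ⇒ clockwise traversal).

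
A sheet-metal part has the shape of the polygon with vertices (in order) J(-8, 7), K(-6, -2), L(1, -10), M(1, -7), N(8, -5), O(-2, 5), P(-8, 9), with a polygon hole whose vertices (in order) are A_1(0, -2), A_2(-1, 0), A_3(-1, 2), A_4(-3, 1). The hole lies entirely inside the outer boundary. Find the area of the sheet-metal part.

Outer boundary:
Σ = (58) + (62) + (3) + (51) + (30) + (22) + (16) = 242
Area = |Σ|/2 = 121.
Hole:
Apply the shoelace (surveyor's) formula: 2A = Σ (x_i·y_{i+1} − x_{i+1}·y_i), indices taken mod 4.
Σ = (-2) + (-2) + (5) + (6) = 7
Area = |Σ|/2 = 3.5.
Net area = 121 − 3.5 = 117.5.

117.5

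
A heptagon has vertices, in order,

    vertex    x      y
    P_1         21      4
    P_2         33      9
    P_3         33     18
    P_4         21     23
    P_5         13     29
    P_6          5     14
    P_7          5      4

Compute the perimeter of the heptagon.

|P_1P_2| = √((12)² + (5)²) = √169 = 13
|P_2P_3| = √((0)² + (9)²) = √81 = 9
|P_3P_4| = √((-12)² + (5)²) = √169 = 13
|P_4P_5| = √((-8)² + (6)²) = √100 = 10
|P_5P_6| = √((-8)² + (-15)²) = √289 = 17
|P_6P_7| = √((0)² + (-10)²) = √100 = 10
|P_7P_1| = √((16)² + (0)²) = √256 = 16
Perimeter = 13 + 9 + 13 + 10 + 17 + 10 + 16 = 88.

88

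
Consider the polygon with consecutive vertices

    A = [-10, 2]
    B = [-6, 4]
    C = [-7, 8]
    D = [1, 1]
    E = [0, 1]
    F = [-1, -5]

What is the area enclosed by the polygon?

A→B: (-10)(4) − (-6)(2) = -28
B→C: (-6)(8) − (-7)(4) = -20
C→D: (-7)(1) − (1)(8) = -15
D→E: (1)(1) − (0)(1) = 1
E→F: (0)(-5) − (-1)(1) = 1
F→A: (-1)(2) − (-10)(-5) = -52
Σ = -113
Area = |Σ|/2 = 56.5.

56.5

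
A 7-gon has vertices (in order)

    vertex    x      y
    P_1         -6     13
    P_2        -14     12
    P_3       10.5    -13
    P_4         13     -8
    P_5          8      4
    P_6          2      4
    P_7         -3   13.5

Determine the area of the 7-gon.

Σ = (110) + (56) + (85) + (116) + (24) + (39) + (42) = 472
Area = |Σ|/2 = 236.

236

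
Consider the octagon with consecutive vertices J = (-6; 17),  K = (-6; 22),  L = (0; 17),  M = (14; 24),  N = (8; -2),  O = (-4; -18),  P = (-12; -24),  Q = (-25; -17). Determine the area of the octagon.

892.5

Cross-terms: -30, -102, -238, -220, -152, -120, -396, -527  ⇒  Σ = -1785
Area = |Σ|/2 = 892.5.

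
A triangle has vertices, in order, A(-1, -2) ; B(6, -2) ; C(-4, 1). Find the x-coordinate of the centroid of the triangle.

1/3

Apply the shoelace (surveyor's) formula. First the cross-terms c_i = x_i·y_{i+1} − x_{i+1}·y_i:
  14, -2, 9  ⇒  2A = 21, A = 10.5.
Then Σ (x_i + x_{i+1})·c_i = 21, so x̄ = 21 / (6·10.5) = 1/3.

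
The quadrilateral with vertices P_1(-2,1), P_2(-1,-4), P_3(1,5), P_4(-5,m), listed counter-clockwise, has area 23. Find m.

6

The doubled signed area Σ (x_i y_{i+1} − x_{i+1} y_i) is linear in m.
With m=0 it equals 28; the coefficient of m is 3 (from the two edges through P_4).
So 3·m + 28 = 2·23 = 46 ⇒ m = 6.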